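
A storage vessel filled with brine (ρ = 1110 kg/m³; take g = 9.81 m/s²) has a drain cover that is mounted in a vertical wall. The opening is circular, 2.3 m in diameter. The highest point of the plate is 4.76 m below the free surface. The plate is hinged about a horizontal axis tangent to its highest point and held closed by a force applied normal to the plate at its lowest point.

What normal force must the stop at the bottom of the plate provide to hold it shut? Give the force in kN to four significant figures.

P ≈ 140.2 kN

γ = ρg = 1110 × 9.81 / 1000 = 10.8891 kN/m³.
The centroid is at the centre, 1.15 m below the top of the plate, so the centroid depth is h_c = 4.76 + 1.15 = 5.91 m.
A = π(1.15)² = 4.15476 m².
Resultant F = γ·h_c·A = 10.8891 × 5.91 × 4.15476 = 267.378 kN.
I_c = πr⁴/4 = π × 1.15⁴/4 = 1.37367 m⁴.
Centre of pressure: y_p = y_c + I_c/(y_c·A) = 5.91 + 1.37367/(5.91 × 4.15476) = 5.91 + 0.0559434 = 5.96594 m along the plane.
The resultant acts 1.15 + 0.0559434 = 1.20594 m (along the plate) below the hinge at the top edge, so the moment about the hinge is M = F × 1.20594 = 267.378 × 1.20594 = 322.442 kN·m.
A normal force at the bottom, 2.3 m from the hinge, must supply this moment: P = 322.442/2.3 = 140.192 kN.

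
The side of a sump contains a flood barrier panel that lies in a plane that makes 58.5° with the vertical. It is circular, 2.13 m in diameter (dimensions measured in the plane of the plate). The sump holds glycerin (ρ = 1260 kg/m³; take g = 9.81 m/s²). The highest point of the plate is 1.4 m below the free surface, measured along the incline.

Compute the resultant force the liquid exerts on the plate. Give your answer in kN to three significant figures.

γ = ρg = 1260 × 9.81 / 1000 = 12.3606 kN/m³.
The plate makes 58.5° with the vertical, i.e. θ = 90° − 58.5° = 31.5° to the horizontal. Measuring y along the incline from the free-surface line, vertical depth h = y·sinθ with sinθ = 0.522499.
The centroid is at the centre, 1.065 m below the top of the plate, so y_c = 1.4 + 1.065 = 2.465 m and h_c = 2.465 × 0.522499 = 1.28796 m.
A = π(1.065)² = 3.56327 m².
Resultant F = γ·h_c·A = 12.3606 × 1.28796 × 3.56327 = 56.7271 kN.

F ≈ 56.7 kN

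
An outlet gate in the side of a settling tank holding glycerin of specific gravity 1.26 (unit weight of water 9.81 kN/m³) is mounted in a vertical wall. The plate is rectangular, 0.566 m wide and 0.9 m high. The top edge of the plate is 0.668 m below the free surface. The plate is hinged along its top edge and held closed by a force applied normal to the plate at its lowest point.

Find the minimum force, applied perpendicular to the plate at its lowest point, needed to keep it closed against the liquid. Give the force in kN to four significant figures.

P ≈ 3.992 kN

γ = 1.26 × 9.81 = 12.3606 kN/m³.
The centroid lies 0.9/2 = 0.45 m below the top edge, so the centroid depth is h_c = 0.668 + 0.45 = 1.118 m.
A = 0.566 × 0.9 = 0.5094 m².
Resultant F = γ·h_c·A = 12.3606 × 1.118 × 0.5094 = 7.03948 kN.
I_c = b·h³/12 = 0.566 × 0.9³/12 = 0.0343845 m⁴.
Centre of pressure: y_p = y_c + I_c/(y_c·A) = 1.118 + 0.0343845/(1.118 × 0.5094) = 1.118 + 0.0603757 = 1.17838 m along the plane.
The resultant acts 0.45 + 0.0603757 = 0.510376 m (along the plate) below the hinge at the top edge, so the moment about the hinge is M = F × 0.510376 = 7.03948 × 0.510376 = 3.59278 kN·m.
A normal force at the bottom, 0.9 m from the hinge, must supply this moment: P = 3.59278/0.9 = 3.99198 kN.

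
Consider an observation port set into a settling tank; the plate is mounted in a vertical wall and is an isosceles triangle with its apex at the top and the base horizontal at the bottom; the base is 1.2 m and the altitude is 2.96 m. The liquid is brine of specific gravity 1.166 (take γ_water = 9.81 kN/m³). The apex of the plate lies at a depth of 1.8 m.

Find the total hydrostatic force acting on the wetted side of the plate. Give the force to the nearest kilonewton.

γ = 1.166 × 9.81 = 11.43846 kN/m³.
With the apex up, the centroid sits 2h/3 = 2 × 2.96/3 = 1.97333 m below the apex, so the centroid depth is h_c = 1.8 + 1.97333 = 3.77333 m.
A = ½ × 1.2 × 2.96 = 1.776 m².
Resultant F = γ·h_c·A = 11.43846 × 3.77333 × 1.776 = 76.6541 kN.

F ≈ 77 kN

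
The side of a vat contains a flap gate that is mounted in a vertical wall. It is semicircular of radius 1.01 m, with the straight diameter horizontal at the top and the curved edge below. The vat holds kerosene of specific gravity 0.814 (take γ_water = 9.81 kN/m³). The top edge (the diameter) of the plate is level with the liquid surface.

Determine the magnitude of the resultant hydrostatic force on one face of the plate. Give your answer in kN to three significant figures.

γ = 0.814 × 9.81 = 7.98534 kN/m³.
The centroid of a semicircle lies 4r/(3π) = 0.428657 m from the diameter, here below the top edge, so the centroid depth is h_c = 0.428657 m.
A = πr²/2 = π × 1.01²/2 = 1.60237 m².
Resultant F = γ·h_c·A = 7.98534 × 0.428657 × 1.60237 = 5.48487 kN.

F ≈ 5.48 kN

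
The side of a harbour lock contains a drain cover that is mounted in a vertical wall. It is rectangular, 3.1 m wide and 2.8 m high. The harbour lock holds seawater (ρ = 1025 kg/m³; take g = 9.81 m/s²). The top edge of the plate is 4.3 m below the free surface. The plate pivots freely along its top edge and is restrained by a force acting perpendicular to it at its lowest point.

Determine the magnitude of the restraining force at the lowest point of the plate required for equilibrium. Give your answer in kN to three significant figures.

P ≈ 269 kN

γ = ρg = 1025 × 9.81 / 1000 = 10.05525 kN/m³.
The centroid lies 2.8/2 = 1.4 m below the top edge, so the centroid depth is h_c = 4.3 + 1.4 = 5.7 m.
A = 3.1 × 2.8 = 8.68 m².
Resultant F = γ·h_c·A = 10.05525 × 5.7 × 8.68 = 497.494 kN.
I_c = b·h³/12 = 3.1 × 2.8³/12 = 5.67093 m⁴.
Centre of pressure: y_p = y_c + I_c/(y_c·A) = 5.7 + 5.67093/(5.7 × 8.68) = 5.7 + 0.11462 = 5.81462 m along the plane.
The resultant acts 1.4 + 0.11462 = 1.51462 m (along the plate) below the hinge at the top edge, so the moment about the hinge is M = F × 1.51462 = 497.494 × 1.51462 = 753.514 kN·m.
A normal force at the bottom, 2.8 m from the hinge, must supply this moment: P = 753.514/2.8 = 269.112 kN.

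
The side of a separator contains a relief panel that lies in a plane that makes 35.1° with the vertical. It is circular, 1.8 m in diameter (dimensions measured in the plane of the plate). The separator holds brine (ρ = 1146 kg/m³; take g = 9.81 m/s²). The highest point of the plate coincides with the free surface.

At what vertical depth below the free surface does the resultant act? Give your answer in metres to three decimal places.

γ = ρg = 1146 × 9.81 / 1000 = 11.24226 kN/m³.
The plate makes 35.1° with the vertical, i.e. θ = 90° − 35.1° = 54.9° to the horizontal. Measuring y along the incline from the free-surface line, vertical depth h = y·sinθ with sinθ = 0.818150.
The centroid is at the centre, 0.9 m below the top of the plate, so y_c = 0.9 m and h_c = 0.9 × 0.818150 = 0.736335 m.
A = π(0.9)² = 2.54469 m².
Resultant F = γ·h_c·A = 11.24226 × 0.736335 × 2.54469 = 21.0651 kN.
I_c = πr⁴/4 = π × 0.9⁴/4 = 0.5153 m⁴.
Centre of pressure: y_p = y_c + I_c/(y_c·A) = 0.9 + 0.5153/(0.9 × 2.54469) = 0.9 + 0.225 = 1.125 m along the plane.
Vertically, h_p = y_p·sinθ = 1.125 × 0.818150 = 0.920419 m.

h_p = 0.920 m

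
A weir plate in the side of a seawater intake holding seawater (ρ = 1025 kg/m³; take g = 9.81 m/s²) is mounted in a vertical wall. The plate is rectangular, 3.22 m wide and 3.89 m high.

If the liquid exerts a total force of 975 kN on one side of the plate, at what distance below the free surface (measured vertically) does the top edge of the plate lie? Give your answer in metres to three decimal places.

d_top ≈ 5.796 m

γ = ρg = 1025 × 9.81 / 1000 = 10.05525 kN/m³.
A = 3.22 × 3.89 = 12.5258 m².
From F = γ·h_c·A, the centroid depth is h_c = 975/(10.05525 × 12.5258) = 7.74116 m.
The centroid lies 3.89/2 = 1.945 m below the top edge, so the top edge sits at h_top = 7.74116 − 1.945 = 5.79616 m below the surface.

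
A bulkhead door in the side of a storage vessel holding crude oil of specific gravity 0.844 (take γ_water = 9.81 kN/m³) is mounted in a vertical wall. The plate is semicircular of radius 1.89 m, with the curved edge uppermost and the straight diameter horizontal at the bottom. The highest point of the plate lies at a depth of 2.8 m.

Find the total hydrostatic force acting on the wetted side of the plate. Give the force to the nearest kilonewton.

γ = 0.844 × 9.81 = 8.27964 kN/m³.
The centroid lies 4r/(3π) = 0.802141 m above the diameter, so r − 4r/(3π) = 1.89 − 0.802141 = 1.08786 m below the topmost point, so the centroid depth is h_c = 2.8 + 1.08786 = 3.88786 m.
A = πr²/2 = π × 1.89²/2 = 5.61104 m².
Resultant F = γ·h_c·A = 8.27964 × 3.88786 × 5.61104 = 180.62 kN.

F ≈ 181 kN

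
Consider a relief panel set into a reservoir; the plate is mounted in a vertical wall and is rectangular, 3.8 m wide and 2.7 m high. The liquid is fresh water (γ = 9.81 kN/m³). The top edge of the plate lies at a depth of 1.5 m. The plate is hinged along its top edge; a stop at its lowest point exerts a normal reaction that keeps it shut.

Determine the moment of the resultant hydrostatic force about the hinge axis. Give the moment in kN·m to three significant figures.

M ≈ 448 kN·m

γ = 9.81 kN/m³.
The centroid lies 2.7/2 = 1.35 m below the top edge, so the centroid depth is h_c = 1.5 + 1.35 = 2.85 m.
A = 3.8 × 2.7 = 10.26 m².
Resultant F = γ·h_c·A = 9.81 × 2.85 × 10.26 = 286.854 kN.
I_c = b·h³/12 = 3.8 × 2.7³/12 = 6.23295 m⁴.
Centre of pressure: y_p = y_c + I_c/(y_c·A) = 2.85 + 6.23295/(2.85 × 10.26) = 2.85 + 0.213158 = 3.06316 m along the plane.
The resultant acts 1.35 + 0.213158 = 1.56316 m (along the plate) below the hinge at the top edge, so the moment about the hinge is M = F × 1.56316 = 286.854 × 1.56316 = 448.399 kN·m.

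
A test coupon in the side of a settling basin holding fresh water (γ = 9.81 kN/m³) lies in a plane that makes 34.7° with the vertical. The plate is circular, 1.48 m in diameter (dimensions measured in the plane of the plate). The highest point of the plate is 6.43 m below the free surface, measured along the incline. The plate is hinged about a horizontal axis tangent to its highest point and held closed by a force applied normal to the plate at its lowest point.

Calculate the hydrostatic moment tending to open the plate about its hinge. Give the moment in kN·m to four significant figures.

γ = 9.81 kN/m³.
The plate makes 34.7° with the vertical, i.e. θ = 90° − 34.7° = 55.3° to the horizontal. Measuring y along the incline from the free-surface line, vertical depth h = y·sinθ with sinθ = 0.822144.
The centroid is at the centre, 0.74 m below the top of the plate, so y_c = 6.43 + 0.74 = 7.17 m and h_c = 7.17 × 0.822144 = 5.89477 m.
A = π(0.74)² = 1.72034 m².
Resultant F = γ·h_c·A = 9.81 × 5.89477 × 1.72034 = 99.4833 kN.
I_c = πr⁴/4 = π × 0.74⁴/4 = 0.235514 m⁴.
Centre of pressure: y_p = y_c + I_c/(y_c·A) = 7.17 + 0.235514/(7.17 × 1.72034) = 7.17 + 0.0190934 = 7.18909 m along the plane.
The resultant acts 0.74 + 0.0190934 = 0.759093 m (along the plate) below the hinge at the top edge, so the moment about the hinge is M = F × 0.759093 = 99.4833 × 0.759093 = 75.5171 kN·m.

M ≈ 75.52 kN·m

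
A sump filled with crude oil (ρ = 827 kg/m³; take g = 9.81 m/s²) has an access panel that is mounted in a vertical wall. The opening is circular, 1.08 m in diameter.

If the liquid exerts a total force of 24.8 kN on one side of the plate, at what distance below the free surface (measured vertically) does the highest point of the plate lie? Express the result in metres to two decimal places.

d_top ≈ 2.80 m

γ = ρg = 827 × 9.81 / 1000 = 8.11287 kN/m³.
A = π(0.54)² = 0.916088 m².
From F = γ·h_c·A, the centroid depth is h_c = 24.8/(8.11287 × 0.916088) = 3.33688 m.
The centroid is at the centre, 0.54 m below the top of the plate, so the highest point sits at h_top = 3.33688 − 0.54 = 2.79688 m below the surface.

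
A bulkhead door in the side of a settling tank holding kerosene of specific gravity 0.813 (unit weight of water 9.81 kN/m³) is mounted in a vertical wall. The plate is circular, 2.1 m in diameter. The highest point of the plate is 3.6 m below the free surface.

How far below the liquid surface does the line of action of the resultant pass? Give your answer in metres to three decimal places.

γ = 0.813 × 9.81 = 7.97553 kN/m³.
The centroid is at the centre, 1.05 m below the top of the plate, so the centroid depth is h_c = 3.6 + 1.05 = 4.65 m.
A = π(1.05)² = 3.46361 m².
Resultant F = γ·h_c·A = 7.97553 × 4.65 × 3.46361 = 128.452 kN.
I_c = πr⁴/4 = π × 1.05⁴/4 = 0.954656 m⁴.
Centre of pressure: y_p = y_c + I_c/(y_c·A) = 4.65 + 0.954656/(4.65 × 3.46361) = 4.65 + 0.0592741 = 4.70927 m along the plane.

h_p = 4.709 m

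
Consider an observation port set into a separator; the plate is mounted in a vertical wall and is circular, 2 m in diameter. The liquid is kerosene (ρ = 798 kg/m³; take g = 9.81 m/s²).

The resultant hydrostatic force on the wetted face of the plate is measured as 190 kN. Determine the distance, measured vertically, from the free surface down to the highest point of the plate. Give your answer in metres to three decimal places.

d_top ≈ 6.726 m

γ = ρg = 798 × 9.81 / 1000 = 7.82838 kN/m³.
A = π(1)² = 3.14159 m².
From F = γ·h_c·A, the centroid depth is h_c = 190/(7.82838 × 3.14159) = 7.7256 m.
The centroid is at the centre, 1 m below the top of the plate, so the highest point sits at h_top = 7.7256 − 1 = 6.7256 m below the surface.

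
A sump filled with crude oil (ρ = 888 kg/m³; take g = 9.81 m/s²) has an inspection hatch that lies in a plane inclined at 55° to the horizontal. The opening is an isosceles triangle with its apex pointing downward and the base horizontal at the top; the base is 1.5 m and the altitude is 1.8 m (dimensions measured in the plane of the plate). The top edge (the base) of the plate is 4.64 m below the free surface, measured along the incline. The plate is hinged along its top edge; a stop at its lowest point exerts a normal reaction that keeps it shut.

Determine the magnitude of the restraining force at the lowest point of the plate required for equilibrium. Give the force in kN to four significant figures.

P ≈ 17.79 kN

γ = ρg = 888 × 9.81 / 1000 = 8.71128 kN/m³.
Let θ = 55° be the plate's angle to the horizontal; measure y along the incline from where the plane meets the free surface. Vertical depth h = y·sinθ with sinθ = 0.819152.
With the apex down, the centroid sits h/3 = 1.8/3 = 0.6 m below the base (the top edge), so y_c = 4.64 + 0.6 = 5.24 m and h_c = 5.24 × 0.819152 = 4.29236 m.
A = ½ × 1.5 × 1.8 = 1.35 m².
Resultant F = γ·h_c·A = 8.71128 × 4.29236 × 1.35 = 50.4791 kN.
I_c = b·h³/36 = 1.5 × 1.8³/36 = 0.243 m⁴.
Centre of pressure: y_p = y_c + I_c/(y_c·A) = 5.24 + 0.243/(5.24 × 1.35) = 5.24 + 0.0343511 = 5.27435 m along the plane.
The resultant acts 0.6 + 0.0343511 = 0.634351 m (along the plate) below the hinge at the top edge, so the moment about the hinge is M = F × 0.634351 = 50.4791 × 0.634351 = 32.0215 kN·m.
A normal force at the bottom, 1.8 m from the hinge, must supply this moment: P = 32.0215/1.8 = 17.7897 kN.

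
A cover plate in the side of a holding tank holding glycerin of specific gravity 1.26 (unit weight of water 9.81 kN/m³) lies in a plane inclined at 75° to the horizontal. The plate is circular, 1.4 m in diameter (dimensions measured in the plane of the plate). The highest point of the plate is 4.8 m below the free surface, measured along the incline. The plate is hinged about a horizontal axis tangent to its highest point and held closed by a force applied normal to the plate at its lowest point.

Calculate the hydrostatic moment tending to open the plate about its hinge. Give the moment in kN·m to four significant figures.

γ = 1.26 × 9.81 = 12.3606 kN/m³.
Let θ = 75° be the plate's angle to the horizontal; measure y along the incline from where the plane meets the free surface. Vertical depth h = y·sinθ with sinθ = 0.965926.
The centroid is at the centre, 0.7 m below the top of the plate, so y_c = 4.8 + 0.7 = 5.5 m and h_c = 5.5 × 0.965926 = 5.31259 m.
A = π(0.7)² = 1.53938 m².
Resultant F = γ·h_c·A = 12.3606 × 5.31259 × 1.53938 = 101.086 kN.
I_c = πr⁴/4 = π × 0.7⁴/4 = 0.188574 m⁴.
Centre of pressure: y_p = y_c + I_c/(y_c·A) = 5.5 + 0.188574/(5.5 × 1.53938) = 5.5 + 0.0222727 = 5.52227 m along the plane.
The resultant acts 0.7 + 0.0222727 = 0.722273 m (along the plate) below the hinge at the top edge, so the moment about the hinge is M = F × 0.722273 = 101.086 × 0.722273 = 73.0117 kN·m.

M ≈ 73.01 kN·m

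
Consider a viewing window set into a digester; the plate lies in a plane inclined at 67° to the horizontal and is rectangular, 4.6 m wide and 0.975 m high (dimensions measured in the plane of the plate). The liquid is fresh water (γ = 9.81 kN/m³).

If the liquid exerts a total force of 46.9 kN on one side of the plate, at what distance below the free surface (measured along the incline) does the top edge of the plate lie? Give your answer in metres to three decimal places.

y_top ≈ 0.671 m

γ = 9.81 kN/m³.
A = 4.6 × 0.975 = 4.485 m².
From F = γ·h_c·A, the centroid depth is h_c = 46.9/(9.81 × 4.485) = 1.06596 m.
Let θ = 67° be the plate's angle to the horizontal; measure y along the incline from where the plane meets the free surface. Vertical depth h = y·sinθ with sinθ = 0.920505.
Along the incline, y_c = h_c/sinθ = 1.06596/0.920505 = 1.15802 m.
The centroid lies 0.975/2 = 0.4875 m below the top edge, so the top edge sits at y_top = 1.15802 − 0.4875 = 0.67052 m along the incline.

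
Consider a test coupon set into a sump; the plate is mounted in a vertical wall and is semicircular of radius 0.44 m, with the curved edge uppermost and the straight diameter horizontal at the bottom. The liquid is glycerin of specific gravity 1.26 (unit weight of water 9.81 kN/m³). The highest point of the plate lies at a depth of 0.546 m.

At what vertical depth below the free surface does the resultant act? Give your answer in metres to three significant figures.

γ = 1.26 × 9.81 = 12.3606 kN/m³.
The centroid lies 4r/(3π) = 0.186742 m above the diameter, so r − 4r/(3π) = 0.44 − 0.186742 = 0.253258 m below the topmost point, so the centroid depth is h_c = 0.546 + 0.253258 = 0.799258 m.
A = πr²/2 = π × 0.44²/2 = 0.304106 m².
Resultant F = γ·h_c·A = 12.3606 × 0.799258 × 0.304106 = 3.00436 kN.
I_c = (π/8 − 8/(9π))·r⁴ = 0.109757 × 0.44⁴ = 0.0041138 m⁴.
Centre of pressure: y_p = y_c + I_c/(y_c·A) = 0.799258 + 0.0041138/(0.799258 × 0.304106) = 0.799258 + 0.0169251 = 0.816183 m along the plane.

h_p = 0.816 m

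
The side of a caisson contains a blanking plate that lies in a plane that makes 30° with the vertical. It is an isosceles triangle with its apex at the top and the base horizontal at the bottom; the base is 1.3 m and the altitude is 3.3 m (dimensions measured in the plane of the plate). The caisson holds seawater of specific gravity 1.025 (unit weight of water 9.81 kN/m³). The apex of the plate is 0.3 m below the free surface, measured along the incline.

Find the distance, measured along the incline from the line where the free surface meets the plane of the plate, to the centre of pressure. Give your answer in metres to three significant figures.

γ = 1.025 × 9.81 = 10.05525 kN/m³.
The plate makes 30° with the vertical, i.e. θ = 90° − 30° = 60° to the horizontal. Measuring y along the incline from the free-surface line, vertical depth h = y·sinθ with sinθ = 0.866025.
With the apex up, the centroid sits 2h/3 = 2 × 3.3/3 = 2.2 m below the apex, so y_c = 0.3 + 2.2 = 2.5 m and h_c = 2.5 × 0.866025 = 2.16506 m.
A = ½ × 1.3 × 3.3 = 2.145 m².
Resultant F = γ·h_c·A = 10.05525 × 2.16506 × 2.145 = 46.6971 kN.
I_c = b·h³/36 = 1.3 × 3.3³/36 = 1.29773 m⁴.
Centre of pressure: y_p = y_c + I_c/(y_c·A) = 2.5 + 1.29773/(2.5 × 2.145) = 2.5 + 0.242001 = 2.742 m along the plane.

y_p = 2.74 m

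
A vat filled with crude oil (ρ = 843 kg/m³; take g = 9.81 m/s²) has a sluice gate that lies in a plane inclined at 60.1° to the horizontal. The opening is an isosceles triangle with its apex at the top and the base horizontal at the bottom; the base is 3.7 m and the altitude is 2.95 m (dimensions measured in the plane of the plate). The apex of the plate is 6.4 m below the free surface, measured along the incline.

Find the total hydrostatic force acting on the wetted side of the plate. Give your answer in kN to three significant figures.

F ≈ 327 kN

γ = ρg = 843 × 9.81 / 1000 = 8.26983 kN/m³.
Let θ = 60.1° be the plate's angle to the horizontal; measure y along the incline from where the plane meets the free surface. Vertical depth h = y·sinθ with sinθ = 0.866897.
With the apex up, the centroid sits 2h/3 = 2 × 2.95/3 = 1.96667 m below the apex, so y_c = 6.4 + 1.96667 = 8.36667 m and h_c = 8.36667 × 0.866897 = 7.25304 m.
A = ½ × 3.7 × 2.95 = 5.4575 m².
Resultant F = γ·h_c·A = 8.26983 × 7.25304 × 5.4575 = 327.349 kN.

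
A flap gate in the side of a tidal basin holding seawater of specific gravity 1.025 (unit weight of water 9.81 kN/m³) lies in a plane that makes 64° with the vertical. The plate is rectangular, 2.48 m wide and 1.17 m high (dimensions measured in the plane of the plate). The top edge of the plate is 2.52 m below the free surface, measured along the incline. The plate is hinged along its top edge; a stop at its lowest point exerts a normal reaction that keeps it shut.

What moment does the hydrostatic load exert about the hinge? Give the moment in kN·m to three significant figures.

M ≈ 24.7 kN·m

γ = 1.025 × 9.81 = 10.05525 kN/m³.
The plate makes 64° with the vertical, i.e. θ = 90° − 64° = 26° to the horizontal. Measuring y along the incline from the free-surface line, vertical depth h = y·sinθ with sinθ = 0.438371.
The centroid lies 1.17/2 = 0.585 m below the top edge, so y_c = 2.52 + 0.585 = 3.105 m and h_c = 3.105 × 0.438371 = 1.36114 m.
A = 2.48 × 1.17 = 2.9016 m².
Resultant F = γ·h_c·A = 10.05525 × 1.36114 × 2.9016 = 39.713 kN.
I_c = b·h³/12 = 2.48 × 1.17³/12 = 0.331 m⁴.
Centre of pressure: y_p = y_c + I_c/(y_c·A) = 3.105 + 0.331/(3.105 × 2.9016) = 3.105 + 0.0367391 = 3.14174 m along the plane.
The resultant acts 0.585 + 0.0367391 = 0.621739 m (along the plate) below the hinge at the top edge, so the moment about the hinge is M = F × 0.621739 = 39.713 × 0.621739 = 24.6911 kN·m.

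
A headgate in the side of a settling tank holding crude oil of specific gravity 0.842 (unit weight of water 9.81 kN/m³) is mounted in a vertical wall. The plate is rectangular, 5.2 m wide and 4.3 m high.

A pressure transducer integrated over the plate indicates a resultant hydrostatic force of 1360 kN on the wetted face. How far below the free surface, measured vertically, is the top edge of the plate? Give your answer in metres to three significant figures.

γ = 0.842 × 9.81 = 8.26002 kN/m³.
A = 5.2 × 4.3 = 22.36 m².
From F = γ·h_c·A, the centroid depth is h_c = 1360/(8.26002 × 22.36) = 7.36353 m.
The centroid lies 4.3/2 = 2.15 m below the top edge, so the top edge sits at h_top = 7.36353 − 2.15 = 5.21353 m below the surface.

d_top ≈ 5.21 m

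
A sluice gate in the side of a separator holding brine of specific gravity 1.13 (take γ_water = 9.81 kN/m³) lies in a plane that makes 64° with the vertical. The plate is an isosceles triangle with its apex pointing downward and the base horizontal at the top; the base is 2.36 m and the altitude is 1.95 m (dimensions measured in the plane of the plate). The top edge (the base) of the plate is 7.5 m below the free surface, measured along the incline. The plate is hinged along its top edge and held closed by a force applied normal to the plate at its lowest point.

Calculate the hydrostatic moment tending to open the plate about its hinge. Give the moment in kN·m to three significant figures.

γ = 1.13 × 9.81 = 11.0853 kN/m³.
The plate makes 64° with the vertical, i.e. θ = 90° − 64° = 26° to the horizontal. Measuring y along the incline from the free-surface line, vertical depth h = y·sinθ with sinθ = 0.438371.
With the apex down, the centroid sits h/3 = 1.95/3 = 0.65 m below the base (the top edge), so y_c = 7.5 + 0.65 = 8.15 m and h_c = 8.15 × 0.438371 = 3.57272 m.
A = ½ × 2.36 × 1.95 = 2.301 m².
Resultant F = γ·h_c·A = 11.0853 × 3.57272 × 2.301 = 91.1304 kN.
I_c = b·h³/36 = 2.36 × 1.95³/36 = 0.486086 m⁴.
Centre of pressure: y_p = y_c + I_c/(y_c·A) = 8.15 + 0.486086/(8.15 × 2.301) = 8.15 + 0.0259202 = 8.17592 m along the plane.
The resultant acts 0.65 + 0.0259202 = 0.67592 m (along the plate) below the hinge at the top edge, so the moment about the hinge is M = F × 0.67592 = 91.1304 × 0.67592 = 61.5969 kN·m.

M ≈ 61.6 kN·m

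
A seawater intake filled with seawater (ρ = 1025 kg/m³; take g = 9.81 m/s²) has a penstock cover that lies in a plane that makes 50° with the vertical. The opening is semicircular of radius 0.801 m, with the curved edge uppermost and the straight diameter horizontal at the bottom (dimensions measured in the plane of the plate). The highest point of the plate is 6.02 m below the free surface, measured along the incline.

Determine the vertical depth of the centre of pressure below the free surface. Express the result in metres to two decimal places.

γ = ρg = 1025 × 9.81 / 1000 = 10.05525 kN/m³.
The plate makes 50° with the vertical, i.e. θ = 90° − 50° = 40° to the horizontal. Measuring y along the incline from the free-surface line, vertical depth h = y·sinθ with sinθ = 0.642788.
The centroid lies 4r/(3π) = 0.339955 m above the diameter, so r − 4r/(3π) = 0.801 − 0.339955 = 0.461045 m below the topmost point, so y_c = 6.02 + 0.461045 = 6.48104 m and h_c = 6.48104 × 0.642788 = 4.16593 m.
A = πr²/2 = π × 0.801²/2 = 1.00782 m².
Resultant F = γ·h_c·A = 10.05525 × 4.16593 × 1.00782 = 42.217 kN.
I_c = (π/8 − 8/(9π))·r⁴ = 0.109757 × 0.801⁴ = 0.0451817 m⁴.
Centre of pressure: y_p = y_c + I_c/(y_c·A) = 6.48104 + 0.0451817/(6.48104 × 1.00782) = 6.48104 + 0.00691727 = 6.48796 m along the plane.
Vertically, h_p = y_p·sinθ = 6.48796 × 0.642788 = 4.17038 m.

h_p = 4.17 m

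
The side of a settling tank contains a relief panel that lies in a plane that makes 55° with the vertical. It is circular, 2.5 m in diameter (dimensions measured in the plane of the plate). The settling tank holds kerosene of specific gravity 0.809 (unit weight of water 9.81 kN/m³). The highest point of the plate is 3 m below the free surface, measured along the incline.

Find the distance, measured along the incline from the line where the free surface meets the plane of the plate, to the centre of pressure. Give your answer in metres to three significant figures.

y_p = 4.34 m

γ = 0.809 × 9.81 = 7.93629 kN/m³.
The plate makes 55° with the vertical, i.e. θ = 90° − 55° = 35° to the horizontal. Measuring y along the incline from the free-surface line, vertical depth h = y·sinθ with sinθ = 0.573576.
The centroid is at the centre, 1.25 m below the top of the plate, so y_c = 3 + 1.25 = 4.25 m and h_c = 4.25 × 0.573576 = 2.4377 m.
A = π(1.25)² = 4.90874 m².
Resultant F = γ·h_c·A = 7.93629 × 2.4377 × 4.90874 = 94.9659 kN.
I_c = πr⁴/4 = π × 1.25⁴/4 = 1.91748 m⁴.
Centre of pressure: y_p = y_c + I_c/(y_c·A) = 4.25 + 1.91748/(4.25 × 4.90874) = 4.25 + 0.0919119 = 4.34191 m along the plane.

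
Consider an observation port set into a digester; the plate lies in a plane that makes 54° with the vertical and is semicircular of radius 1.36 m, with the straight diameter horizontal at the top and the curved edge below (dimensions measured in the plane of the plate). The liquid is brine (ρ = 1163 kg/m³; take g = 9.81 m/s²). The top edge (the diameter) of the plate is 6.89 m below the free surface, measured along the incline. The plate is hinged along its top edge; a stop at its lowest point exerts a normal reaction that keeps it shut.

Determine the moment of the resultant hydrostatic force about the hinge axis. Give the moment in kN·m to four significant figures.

M ≈ 86.49 kN·m

γ = ρg = 1163 × 9.81 / 1000 = 11.40903 kN/m³.
The plate makes 54° with the vertical, i.e. θ = 90° − 54° = 36° to the horizontal. Measuring y along the incline from the free-surface line, vertical depth h = y·sinθ with sinθ = 0.587785.
The centroid of a semicircle lies 4r/(3π) = 0.577202 m from the diameter, here below the top edge, so y_c = 6.89 + 0.577202 = 7.4672 m and h_c = 7.4672 × 0.587785 = 4.38911 m.
A = πr²/2 = π × 1.36²/2 = 2.90534 m².
Resultant F = γ·h_c·A = 11.40903 × 4.38911 × 2.90534 = 145.486 kN.
I_c = (π/8 − 8/(9π))·r⁴ = 0.109757 × 1.36⁴ = 0.375481 m⁴.
Centre of pressure: y_p = y_c + I_c/(y_c·A) = 7.4672 + 0.375481/(7.4672 × 2.90534) = 7.4672 + 0.0173075 = 7.48451 m along the plane.
The resultant acts 0.577202 + 0.0173075 = 0.59451 m (along the plate) below the hinge at the top edge, so the moment about the hinge is M = F × 0.59451 = 145.486 × 0.59451 = 86.4929 kN·m.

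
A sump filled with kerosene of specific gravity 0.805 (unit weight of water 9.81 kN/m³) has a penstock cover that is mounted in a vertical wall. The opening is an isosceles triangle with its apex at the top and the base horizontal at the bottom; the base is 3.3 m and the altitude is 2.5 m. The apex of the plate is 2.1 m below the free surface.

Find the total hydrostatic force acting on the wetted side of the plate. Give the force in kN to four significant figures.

F ≈ 122.7 kN

γ = 0.805 × 9.81 = 7.89705 kN/m³.
With the apex up, the centroid sits 2h/3 = 2 × 2.5/3 = 1.66667 m below the apex, so the centroid depth is h_c = 2.1 + 1.66667 = 3.76667 m.
A = ½ × 3.3 × 2.5 = 4.125 m².
Resultant F = γ·h_c·A = 7.89705 × 3.76667 × 4.125 = 122.701 kN.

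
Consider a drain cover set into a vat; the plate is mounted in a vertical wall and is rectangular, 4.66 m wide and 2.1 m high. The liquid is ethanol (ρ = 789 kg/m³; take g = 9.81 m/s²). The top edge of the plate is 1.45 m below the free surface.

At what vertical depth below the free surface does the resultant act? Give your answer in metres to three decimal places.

h_p = 2.647 m

γ = ρg = 789 × 9.81 / 1000 = 7.74009 kN/m³.
The centroid lies 2.1/2 = 1.05 m below the top edge, so the centroid depth is h_c = 1.45 + 1.05 = 2.5 m.
A = 4.66 × 2.1 = 9.786 m².
Resultant F = γ·h_c·A = 7.74009 × 2.5 × 9.786 = 189.361 kN.
I_c = b·h³/12 = 4.66 × 2.1³/12 = 3.59636 m⁴.
Centre of pressure: y_p = y_c + I_c/(y_c·A) = 2.5 + 3.59636/(2.5 × 9.786) = 2.5 + 0.147 = 2.647 m along the plane.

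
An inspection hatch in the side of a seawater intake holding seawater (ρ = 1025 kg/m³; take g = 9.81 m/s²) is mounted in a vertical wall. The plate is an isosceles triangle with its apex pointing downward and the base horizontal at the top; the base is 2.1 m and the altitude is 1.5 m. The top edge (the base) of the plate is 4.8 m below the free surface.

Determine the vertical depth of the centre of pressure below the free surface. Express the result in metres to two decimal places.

γ = ρg = 1025 × 9.81 / 1000 = 10.05525 kN/m³.
With the apex down, the centroid sits h/3 = 1.5/3 = 0.5 m below the base (the top edge), so the centroid depth is h_c = 4.8 + 0.5 = 5.3 m.
A = ½ × 2.1 × 1.5 = 1.575 m².
Resultant F = γ·h_c·A = 10.05525 × 5.3 × 1.575 = 83.9362 kN.
I_c = b·h³/36 = 2.1 × 1.5³/36 = 0.196875 m⁴.
Centre of pressure: y_p = y_c + I_c/(y_c·A) = 5.3 + 0.196875/(5.3 × 1.575) = 5.3 + 0.0235849 = 5.32358 m along the plane.

h_p = 5.32 m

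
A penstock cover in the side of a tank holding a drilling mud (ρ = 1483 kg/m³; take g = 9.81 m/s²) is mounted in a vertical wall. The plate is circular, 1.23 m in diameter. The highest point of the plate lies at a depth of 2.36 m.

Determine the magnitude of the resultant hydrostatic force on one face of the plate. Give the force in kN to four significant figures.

γ = ρg = 1483 × 9.81 / 1000 = 14.54823 kN/m³.
The centroid is at the centre, 0.615 m below the top of the plate, so the centroid depth is h_c = 2.36 + 0.615 = 2.975 m.
A = π(0.615)² = 1.18823 m².
Resultant F = γ·h_c·A = 14.54823 × 2.975 × 1.18823 = 51.4278 kN.

F ≈ 51.43 kN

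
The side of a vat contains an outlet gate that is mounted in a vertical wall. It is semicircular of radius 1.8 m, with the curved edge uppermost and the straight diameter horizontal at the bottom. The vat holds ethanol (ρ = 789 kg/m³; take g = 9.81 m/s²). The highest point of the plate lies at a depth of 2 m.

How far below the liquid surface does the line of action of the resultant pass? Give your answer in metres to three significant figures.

h_p = 3.11 m

γ = ρg = 789 × 9.81 / 1000 = 7.74009 kN/m³.
The centroid lies 4r/(3π) = 0.763944 m above the diameter, so r − 4r/(3π) = 1.8 − 0.763944 = 1.03606 m below the topmost point, so the centroid depth is h_c = 2 + 1.03606 = 3.03606 m.
A = πr²/2 = π × 1.8²/2 = 5.08938 m².
Resultant F = γ·h_c·A = 7.74009 × 3.03606 × 5.08938 = 119.597 kN.
I_c = (π/8 − 8/(9π))·r⁴ = 0.109757 × 1.8⁴ = 1.15219 m⁴.
Centre of pressure: y_p = y_c + I_c/(y_c·A) = 3.03606 + 1.15219/(3.03606 × 5.08938) = 3.03606 + 0.0745674 = 3.11063 m along the plane.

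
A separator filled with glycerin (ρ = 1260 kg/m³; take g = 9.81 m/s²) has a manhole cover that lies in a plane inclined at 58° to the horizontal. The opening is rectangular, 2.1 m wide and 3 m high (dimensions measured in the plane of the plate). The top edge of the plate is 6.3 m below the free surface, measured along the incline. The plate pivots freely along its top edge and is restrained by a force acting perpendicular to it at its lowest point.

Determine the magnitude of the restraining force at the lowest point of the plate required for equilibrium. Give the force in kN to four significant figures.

γ = ρg = 1260 × 9.81 / 1000 = 12.3606 kN/m³.
Let θ = 58° be the plate's angle to the horizontal; measure y along the incline from where the plane meets the free surface. Vertical depth h = y·sinθ with sinθ = 0.848048.
The centroid lies 3/2 = 1.5 m below the top edge, so y_c = 6.3 + 1.5 = 7.8 m and h_c = 7.8 × 0.848048 = 6.61477 m.
A = 2.1 × 3 = 6.3 m².
Resultant F = γ·h_c·A = 12.3606 × 6.61477 × 6.3 = 515.104 kN.
I_c = b·h³/12 = 2.1 × 3³/12 = 4.725 m⁴.
Centre of pressure: y_p = y_c + I_c/(y_c·A) = 7.8 + 4.725/(7.8 × 6.3) = 7.8 + 0.0961538 = 7.89615 m along the plane.
The resultant acts 1.5 + 0.0961538 = 1.59615 m (along the plate) below the hinge at the top edge, so the moment about the hinge is M = F × 1.59615 = 515.104 × 1.59615 = 822.183 kN·m.
A normal force at the bottom, 3 m from the hinge, must supply this moment: P = 822.183/3 = 274.061 kN.

P ≈ 274.1 kN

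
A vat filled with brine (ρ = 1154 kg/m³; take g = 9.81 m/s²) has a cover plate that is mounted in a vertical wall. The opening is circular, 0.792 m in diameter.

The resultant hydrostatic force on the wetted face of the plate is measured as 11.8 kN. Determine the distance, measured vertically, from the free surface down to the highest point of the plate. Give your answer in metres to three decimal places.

γ = ρg = 1154 × 9.81 / 1000 = 11.32074 kN/m³.
A = π(0.396)² = 0.492652 m².
From F = γ·h_c·A, the centroid depth is h_c = 11.8/(11.32074 × 0.492652) = 2.11576 m.
The centroid is at the centre, 0.396 m below the top of the plate, so the highest point sits at h_top = 2.11576 − 0.396 = 1.71976 m below the surface.

d_top ≈ 1.720 m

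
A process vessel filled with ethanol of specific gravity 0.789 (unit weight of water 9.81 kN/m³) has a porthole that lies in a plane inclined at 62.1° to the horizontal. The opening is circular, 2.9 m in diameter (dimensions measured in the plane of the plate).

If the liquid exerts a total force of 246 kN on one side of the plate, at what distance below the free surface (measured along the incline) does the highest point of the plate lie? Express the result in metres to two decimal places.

γ = 0.789 × 9.81 = 7.74009 kN/m³.
A = π(1.45)² = 6.6052 m².
From F = γ·h_c·A, the centroid depth is h_c = 246/(7.74009 × 6.6052) = 4.81175 m.
Let θ = 62.1° be the plate's angle to the horizontal; measure y along the incline from where the plane meets the free surface. Vertical depth h = y·sinθ with sinθ = 0.883766.
Along the incline, y_c = h_c/sinθ = 4.81175/0.883766 = 5.4446 m.
The centroid is at the centre, 1.45 m below the top of the plate, so the highest point sits at y_top = 5.4446 − 1.45 = 3.9946 m along the incline.

y_top ≈ 3.99 m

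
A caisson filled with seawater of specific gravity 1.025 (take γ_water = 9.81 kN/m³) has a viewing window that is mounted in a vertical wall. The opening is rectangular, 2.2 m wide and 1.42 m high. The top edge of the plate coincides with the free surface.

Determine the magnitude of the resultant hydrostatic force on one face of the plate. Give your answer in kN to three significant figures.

F ≈ 22.3 kN

γ = 1.025 × 9.81 = 10.05525 kN/m³.
The centroid lies 1.42/2 = 0.71 m below the top edge, so the centroid depth is h_c = 0.71 m.
A = 2.2 × 1.42 = 3.124 m².
Resultant F = γ·h_c·A = 10.05525 × 0.71 × 3.124 = 22.3029 kN.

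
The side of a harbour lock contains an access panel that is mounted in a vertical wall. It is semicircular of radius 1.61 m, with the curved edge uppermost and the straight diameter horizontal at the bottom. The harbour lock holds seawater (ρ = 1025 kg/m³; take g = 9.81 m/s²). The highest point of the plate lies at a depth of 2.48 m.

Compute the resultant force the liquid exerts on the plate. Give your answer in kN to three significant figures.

F ≈ 139 kN

γ = ρg = 1025 × 9.81 / 1000 = 10.05525 kN/m³.
The centroid lies 4r/(3π) = 0.683305 m above the diameter, so r − 4r/(3π) = 1.61 − 0.683305 = 0.926695 m below the topmost point, so the centroid depth is h_c = 2.48 + 0.926695 = 3.4067 m.
A = πr²/2 = π × 1.61²/2 = 4.07166 m².
Resultant F = γ·h_c·A = 10.05525 × 3.4067 × 4.07166 = 139.476 kN.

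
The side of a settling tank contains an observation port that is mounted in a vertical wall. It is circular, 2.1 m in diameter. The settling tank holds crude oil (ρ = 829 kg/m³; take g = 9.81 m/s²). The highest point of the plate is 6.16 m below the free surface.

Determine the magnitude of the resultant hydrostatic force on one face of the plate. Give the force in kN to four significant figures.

F ≈ 203.1 kN

γ = ρg = 829 × 9.81 / 1000 = 8.13249 kN/m³.
The centroid is at the centre, 1.05 m below the top of the plate, so the centroid depth is h_c = 6.16 + 1.05 = 7.21 m.
A = π(1.05)² = 3.46361 m².
Resultant F = γ·h_c·A = 8.13249 × 7.21 × 3.46361 = 203.09 kN.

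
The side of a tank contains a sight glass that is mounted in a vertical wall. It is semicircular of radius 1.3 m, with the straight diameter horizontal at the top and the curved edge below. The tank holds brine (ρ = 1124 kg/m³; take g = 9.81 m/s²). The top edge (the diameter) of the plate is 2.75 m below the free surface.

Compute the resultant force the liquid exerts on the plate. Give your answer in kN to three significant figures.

γ = ρg = 1124 × 9.81 / 1000 = 11.02644 kN/m³.
The centroid of a semicircle lies 4r/(3π) = 0.551737 m from the diameter, here below the top edge, so the centroid depth is h_c = 2.75 + 0.551737 = 3.30174 m.
A = πr²/2 = π × 1.3²/2 = 2.65465 m².
Resultant F = γ·h_c·A = 11.02644 × 3.30174 × 2.65465 = 96.6464 kN.

F ≈ 96.6 kN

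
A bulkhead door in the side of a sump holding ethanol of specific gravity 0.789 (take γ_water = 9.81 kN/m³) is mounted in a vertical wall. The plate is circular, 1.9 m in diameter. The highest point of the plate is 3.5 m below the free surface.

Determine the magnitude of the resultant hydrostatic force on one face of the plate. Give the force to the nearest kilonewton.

F ≈ 98 kN

γ = 0.789 × 9.81 = 7.74009 kN/m³.
The centroid is at the centre, 0.95 m below the top of the plate, so the centroid depth is h_c = 3.5 + 0.95 = 4.45 m.
A = π(0.95)² = 2.83529 m².
Resultant F = γ·h_c·A = 7.74009 × 4.45 × 2.83529 = 97.657 kN.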